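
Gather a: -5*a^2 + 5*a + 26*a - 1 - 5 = -5*a^2 + 31*a - 6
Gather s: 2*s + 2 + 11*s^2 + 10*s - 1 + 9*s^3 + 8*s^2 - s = 9*s^3 + 19*s^2 + 11*s + 1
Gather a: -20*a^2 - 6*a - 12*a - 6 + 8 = -20*a^2 - 18*a + 2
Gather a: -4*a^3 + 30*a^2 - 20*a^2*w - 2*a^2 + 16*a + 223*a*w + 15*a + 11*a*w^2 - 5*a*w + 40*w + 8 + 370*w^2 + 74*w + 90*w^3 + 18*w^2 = -4*a^3 + a^2*(28 - 20*w) + a*(11*w^2 + 218*w + 31) + 90*w^3 + 388*w^2 + 114*w + 8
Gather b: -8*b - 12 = -8*b - 12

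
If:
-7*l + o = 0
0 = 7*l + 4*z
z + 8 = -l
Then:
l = 32/3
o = 224/3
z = -56/3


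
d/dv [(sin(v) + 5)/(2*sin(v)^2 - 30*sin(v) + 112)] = (-10*sin(v) + cos(v)^2 + 130)*cos(v)/(2*(sin(v)^2 - 15*sin(v) + 56)^2)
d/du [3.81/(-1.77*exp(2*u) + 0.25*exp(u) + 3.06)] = (13.4874*exp(u) - 0.9525)*exp(u)/(-1.77*exp(2*u) + 0.25*exp(u) + 3.06)^2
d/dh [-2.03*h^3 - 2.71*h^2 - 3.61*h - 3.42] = -6.09*h^2 - 5.42*h - 3.61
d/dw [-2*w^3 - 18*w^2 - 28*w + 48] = -6*w^2 - 36*w - 28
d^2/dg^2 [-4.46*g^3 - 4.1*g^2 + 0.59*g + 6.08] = -26.76*g - 8.2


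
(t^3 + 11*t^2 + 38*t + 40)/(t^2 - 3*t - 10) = (t^2 + 9*t + 20)/(t - 5)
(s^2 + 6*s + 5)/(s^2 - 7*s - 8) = (s + 5)/(s - 8)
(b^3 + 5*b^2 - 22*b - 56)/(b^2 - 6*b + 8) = (b^2 + 9*b + 14)/(b - 2)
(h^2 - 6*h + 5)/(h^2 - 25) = (h - 1)/(h + 5)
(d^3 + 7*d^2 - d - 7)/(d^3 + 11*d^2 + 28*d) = (d^2 - 1)/(d*(d + 4))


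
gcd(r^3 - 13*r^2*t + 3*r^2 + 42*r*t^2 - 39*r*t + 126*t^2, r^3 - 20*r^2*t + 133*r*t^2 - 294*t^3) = r^2 - 13*r*t + 42*t^2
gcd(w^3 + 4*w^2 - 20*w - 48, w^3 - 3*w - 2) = 1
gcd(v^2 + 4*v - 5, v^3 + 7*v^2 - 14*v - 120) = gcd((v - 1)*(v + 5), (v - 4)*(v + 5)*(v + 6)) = v + 5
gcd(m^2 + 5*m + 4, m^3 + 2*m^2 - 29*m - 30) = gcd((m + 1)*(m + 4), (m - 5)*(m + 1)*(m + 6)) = m + 1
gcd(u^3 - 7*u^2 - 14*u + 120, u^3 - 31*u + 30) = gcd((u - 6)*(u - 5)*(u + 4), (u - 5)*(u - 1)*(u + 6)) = u - 5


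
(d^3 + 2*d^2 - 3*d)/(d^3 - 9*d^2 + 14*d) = (d^2 + 2*d - 3)/(d^2 - 9*d + 14)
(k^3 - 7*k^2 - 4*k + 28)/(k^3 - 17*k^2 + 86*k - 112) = (k + 2)/(k - 8)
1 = 1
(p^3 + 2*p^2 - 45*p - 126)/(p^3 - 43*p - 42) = (p + 3)/(p + 1)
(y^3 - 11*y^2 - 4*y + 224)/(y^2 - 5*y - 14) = (y^2 - 4*y - 32)/(y + 2)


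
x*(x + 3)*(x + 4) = x^3 + 7*x^2 + 12*x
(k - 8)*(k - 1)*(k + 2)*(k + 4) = k^4 - 3*k^3 - 38*k^2 - 24*k + 64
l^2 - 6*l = l*(l - 6)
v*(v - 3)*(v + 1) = v^3 - 2*v^2 - 3*v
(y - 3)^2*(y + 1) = y^3 - 5*y^2 + 3*y + 9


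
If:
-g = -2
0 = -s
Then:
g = 2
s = 0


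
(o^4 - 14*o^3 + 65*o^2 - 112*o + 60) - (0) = o^4 - 14*o^3 + 65*o^2 - 112*o + 60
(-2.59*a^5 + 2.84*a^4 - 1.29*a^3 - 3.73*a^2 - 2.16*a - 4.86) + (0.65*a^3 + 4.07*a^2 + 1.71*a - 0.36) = -2.59*a^5 + 2.84*a^4 - 0.64*a^3 + 0.34*a^2 - 0.45*a - 5.22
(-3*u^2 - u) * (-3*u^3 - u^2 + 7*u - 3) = 9*u^5 + 6*u^4 - 20*u^3 + 2*u^2 + 3*u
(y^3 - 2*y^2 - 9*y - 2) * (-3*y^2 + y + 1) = -3*y^5 + 7*y^4 + 26*y^3 - 5*y^2 - 11*y - 2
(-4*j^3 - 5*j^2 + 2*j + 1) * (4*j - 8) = -16*j^4 + 12*j^3 + 48*j^2 - 12*j - 8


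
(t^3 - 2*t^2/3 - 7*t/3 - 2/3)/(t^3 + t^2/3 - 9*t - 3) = (t^2 - t - 2)/(t^2 - 9)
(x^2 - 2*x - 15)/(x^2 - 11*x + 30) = (x + 3)/(x - 6)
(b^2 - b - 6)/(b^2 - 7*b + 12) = (b + 2)/(b - 4)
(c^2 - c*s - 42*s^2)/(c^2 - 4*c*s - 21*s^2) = (c + 6*s)/(c + 3*s)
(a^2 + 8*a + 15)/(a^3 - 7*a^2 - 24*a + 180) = (a + 3)/(a^2 - 12*a + 36)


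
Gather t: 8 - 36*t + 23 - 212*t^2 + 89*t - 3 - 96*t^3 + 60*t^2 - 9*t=-96*t^3 - 152*t^2 + 44*t + 28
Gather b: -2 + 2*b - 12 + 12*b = 14*b - 14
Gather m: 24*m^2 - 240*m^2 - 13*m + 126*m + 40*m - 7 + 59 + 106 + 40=-216*m^2 + 153*m + 198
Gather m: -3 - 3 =-6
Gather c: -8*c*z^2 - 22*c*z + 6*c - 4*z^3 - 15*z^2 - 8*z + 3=c*(-8*z^2 - 22*z + 6) - 4*z^3 - 15*z^2 - 8*z + 3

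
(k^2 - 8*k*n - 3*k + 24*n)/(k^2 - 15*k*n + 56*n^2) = (k - 3)/(k - 7*n)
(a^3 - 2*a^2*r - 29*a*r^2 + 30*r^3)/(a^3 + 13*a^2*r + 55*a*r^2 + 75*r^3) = (a^2 - 7*a*r + 6*r^2)/(a^2 + 8*a*r + 15*r^2)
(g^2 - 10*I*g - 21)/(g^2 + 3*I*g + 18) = (g - 7*I)/(g + 6*I)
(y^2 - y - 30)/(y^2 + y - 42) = (y + 5)/(y + 7)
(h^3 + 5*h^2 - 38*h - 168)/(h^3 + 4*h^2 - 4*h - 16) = (h^2 + h - 42)/(h^2 - 4)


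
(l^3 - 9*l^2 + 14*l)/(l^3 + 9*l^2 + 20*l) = (l^2 - 9*l + 14)/(l^2 + 9*l + 20)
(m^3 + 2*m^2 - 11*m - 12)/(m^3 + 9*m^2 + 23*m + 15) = (m^2 + m - 12)/(m^2 + 8*m + 15)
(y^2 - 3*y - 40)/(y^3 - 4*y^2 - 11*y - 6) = (-y^2 + 3*y + 40)/(-y^3 + 4*y^2 + 11*y + 6)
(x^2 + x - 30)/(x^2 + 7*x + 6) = (x - 5)/(x + 1)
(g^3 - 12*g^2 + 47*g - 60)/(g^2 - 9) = (g^2 - 9*g + 20)/(g + 3)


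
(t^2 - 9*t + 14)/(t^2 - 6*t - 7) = (t - 2)/(t + 1)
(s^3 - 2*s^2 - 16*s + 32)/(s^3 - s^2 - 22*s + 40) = (s + 4)/(s + 5)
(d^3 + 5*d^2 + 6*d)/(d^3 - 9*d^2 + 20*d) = (d^2 + 5*d + 6)/(d^2 - 9*d + 20)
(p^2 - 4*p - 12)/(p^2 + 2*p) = (p - 6)/p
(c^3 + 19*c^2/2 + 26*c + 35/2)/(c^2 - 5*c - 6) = (2*c^2 + 17*c + 35)/(2*(c - 6))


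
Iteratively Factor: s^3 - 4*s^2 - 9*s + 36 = (s - 4)*(s^2 - 9) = (s - 4)*(s - 3)*(s + 3)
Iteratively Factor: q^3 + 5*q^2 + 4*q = (q + 4)*(q^2 + q) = (q + 1)*(q + 4)*(q)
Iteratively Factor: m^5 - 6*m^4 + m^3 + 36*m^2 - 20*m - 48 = (m - 4)*(m^4 - 2*m^3 - 7*m^2 + 8*m + 12) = (m - 4)*(m + 2)*(m^3 - 4*m^2 + m + 6) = (m - 4)*(m + 1)*(m + 2)*(m^2 - 5*m + 6) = (m - 4)*(m - 3)*(m + 1)*(m + 2)*(m - 2)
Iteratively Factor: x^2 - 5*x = (x - 5)*(x)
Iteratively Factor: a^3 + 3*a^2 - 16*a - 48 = (a + 3)*(a^2 - 16) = (a - 4)*(a + 3)*(a + 4)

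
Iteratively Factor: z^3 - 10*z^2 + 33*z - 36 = (z - 3)*(z^2 - 7*z + 12) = (z - 3)^2*(z - 4)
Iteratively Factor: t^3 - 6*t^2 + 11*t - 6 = (t - 3)*(t^2 - 3*t + 2) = (t - 3)*(t - 1)*(t - 2)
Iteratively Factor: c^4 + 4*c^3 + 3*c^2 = (c + 1)*(c^3 + 3*c^2) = c*(c + 1)*(c^2 + 3*c) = c^2*(c + 1)*(c + 3)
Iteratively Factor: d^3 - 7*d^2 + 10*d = (d - 5)*(d^2 - 2*d) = d*(d - 5)*(d - 2)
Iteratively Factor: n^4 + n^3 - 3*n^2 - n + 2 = (n + 1)*(n^3 - 3*n + 2) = (n + 1)*(n + 2)*(n^2 - 2*n + 1) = (n - 1)*(n + 1)*(n + 2)*(n - 1)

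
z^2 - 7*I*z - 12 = (z - 4*I)*(z - 3*I)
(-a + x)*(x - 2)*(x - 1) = -a*x^2 + 3*a*x - 2*a + x^3 - 3*x^2 + 2*x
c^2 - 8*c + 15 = (c - 5)*(c - 3)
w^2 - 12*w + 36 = (w - 6)^2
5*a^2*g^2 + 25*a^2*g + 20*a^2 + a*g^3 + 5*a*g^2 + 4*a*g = (5*a + g)*(g + 4)*(a*g + a)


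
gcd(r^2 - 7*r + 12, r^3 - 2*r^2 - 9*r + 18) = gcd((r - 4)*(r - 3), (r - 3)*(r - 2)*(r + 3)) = r - 3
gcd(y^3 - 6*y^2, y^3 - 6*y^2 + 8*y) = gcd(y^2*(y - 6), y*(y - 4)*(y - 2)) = y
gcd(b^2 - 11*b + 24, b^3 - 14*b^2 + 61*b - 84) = b - 3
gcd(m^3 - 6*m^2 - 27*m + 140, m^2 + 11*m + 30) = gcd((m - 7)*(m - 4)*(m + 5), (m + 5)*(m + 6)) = m + 5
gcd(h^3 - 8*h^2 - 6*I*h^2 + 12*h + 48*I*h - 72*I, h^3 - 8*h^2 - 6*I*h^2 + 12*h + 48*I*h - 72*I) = h^3 + h^2*(-8 - 6*I) + h*(12 + 48*I) - 72*I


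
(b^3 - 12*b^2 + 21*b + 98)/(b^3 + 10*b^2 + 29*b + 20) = (b^3 - 12*b^2 + 21*b + 98)/(b^3 + 10*b^2 + 29*b + 20)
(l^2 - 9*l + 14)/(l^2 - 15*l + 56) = (l - 2)/(l - 8)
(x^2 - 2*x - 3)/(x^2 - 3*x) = (x + 1)/x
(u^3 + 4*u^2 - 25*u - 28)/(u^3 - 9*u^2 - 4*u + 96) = (u^2 + 8*u + 7)/(u^2 - 5*u - 24)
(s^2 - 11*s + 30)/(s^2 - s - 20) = (s - 6)/(s + 4)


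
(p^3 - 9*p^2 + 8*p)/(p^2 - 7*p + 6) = p*(p - 8)/(p - 6)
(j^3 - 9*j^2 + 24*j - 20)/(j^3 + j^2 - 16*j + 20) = (j - 5)/(j + 5)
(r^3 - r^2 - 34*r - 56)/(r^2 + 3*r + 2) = (r^2 - 3*r - 28)/(r + 1)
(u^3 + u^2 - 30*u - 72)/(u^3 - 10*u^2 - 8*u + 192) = (u + 3)/(u - 8)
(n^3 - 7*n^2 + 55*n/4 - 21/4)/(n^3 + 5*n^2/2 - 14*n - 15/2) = (4*n^2 - 16*n + 7)/(2*(2*n^2 + 11*n + 5))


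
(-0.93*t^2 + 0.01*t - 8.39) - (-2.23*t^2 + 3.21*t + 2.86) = 1.3*t^2 - 3.2*t - 11.25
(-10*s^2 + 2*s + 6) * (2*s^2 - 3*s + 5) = -20*s^4 + 34*s^3 - 44*s^2 - 8*s + 30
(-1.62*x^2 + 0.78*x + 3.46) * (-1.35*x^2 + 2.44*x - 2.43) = 2.187*x^4 - 5.0058*x^3 + 1.1688*x^2 + 6.547*x - 8.4078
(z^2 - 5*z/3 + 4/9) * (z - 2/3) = z^3 - 7*z^2/3 + 14*z/9 - 8/27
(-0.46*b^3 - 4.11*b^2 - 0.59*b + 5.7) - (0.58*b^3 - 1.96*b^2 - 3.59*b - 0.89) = -1.04*b^3 - 2.15*b^2 + 3.0*b + 6.59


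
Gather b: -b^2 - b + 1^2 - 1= -b^2 - b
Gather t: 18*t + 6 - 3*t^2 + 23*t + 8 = -3*t^2 + 41*t + 14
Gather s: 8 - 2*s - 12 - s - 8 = -3*s - 12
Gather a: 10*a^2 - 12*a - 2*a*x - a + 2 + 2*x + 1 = 10*a^2 + a*(-2*x - 13) + 2*x + 3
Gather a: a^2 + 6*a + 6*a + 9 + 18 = a^2 + 12*a + 27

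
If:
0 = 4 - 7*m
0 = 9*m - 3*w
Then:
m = 4/7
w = 12/7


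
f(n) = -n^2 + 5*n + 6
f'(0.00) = 5.00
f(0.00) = 6.00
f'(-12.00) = 29.00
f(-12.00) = -198.00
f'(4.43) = -3.86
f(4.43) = 8.53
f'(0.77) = 3.46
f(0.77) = 9.26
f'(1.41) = 2.18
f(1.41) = 11.06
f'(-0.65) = 6.30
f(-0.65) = 2.33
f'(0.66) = 3.68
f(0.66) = 8.86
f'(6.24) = -7.48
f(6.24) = -1.74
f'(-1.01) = 7.02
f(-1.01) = -0.07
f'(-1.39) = 7.78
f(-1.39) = -2.88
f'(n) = 5 - 2*n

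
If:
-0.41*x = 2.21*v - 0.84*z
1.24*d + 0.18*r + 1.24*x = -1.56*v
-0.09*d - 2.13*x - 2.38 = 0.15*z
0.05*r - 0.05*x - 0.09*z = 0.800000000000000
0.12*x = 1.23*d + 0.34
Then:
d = -0.37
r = 12.48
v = -0.35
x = -1.00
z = -1.40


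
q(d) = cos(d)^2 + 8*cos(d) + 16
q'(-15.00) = 4.21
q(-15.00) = 10.50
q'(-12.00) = -5.20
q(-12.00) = 23.46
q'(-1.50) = 8.12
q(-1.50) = 16.57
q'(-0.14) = 1.39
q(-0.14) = 24.90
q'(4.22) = 6.22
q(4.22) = 12.44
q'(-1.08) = 7.89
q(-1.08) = 19.99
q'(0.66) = -5.87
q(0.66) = 22.94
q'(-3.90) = -4.50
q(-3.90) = 10.72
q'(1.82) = -7.27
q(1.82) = 14.09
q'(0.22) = -2.17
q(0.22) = 24.76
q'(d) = -2*sin(d)*cos(d) - 8*sin(d)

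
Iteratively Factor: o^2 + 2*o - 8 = (o + 4)*(o - 2)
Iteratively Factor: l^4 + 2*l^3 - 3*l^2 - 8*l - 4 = (l + 2)*(l^3 - 3*l - 2) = (l - 2)*(l + 2)*(l^2 + 2*l + 1) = (l - 2)*(l + 1)*(l + 2)*(l + 1)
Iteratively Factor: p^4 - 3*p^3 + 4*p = (p)*(p^3 - 3*p^2 + 4) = p*(p - 2)*(p^2 - p - 2) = p*(p - 2)*(p + 1)*(p - 2)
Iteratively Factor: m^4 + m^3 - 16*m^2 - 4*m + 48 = (m + 2)*(m^3 - m^2 - 14*m + 24) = (m - 3)*(m + 2)*(m^2 + 2*m - 8) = (m - 3)*(m + 2)*(m + 4)*(m - 2)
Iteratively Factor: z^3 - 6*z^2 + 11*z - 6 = (z - 3)*(z^2 - 3*z + 2) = (z - 3)*(z - 1)*(z - 2)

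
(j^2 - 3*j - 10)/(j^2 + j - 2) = (j - 5)/(j - 1)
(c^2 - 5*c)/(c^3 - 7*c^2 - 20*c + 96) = c*(c - 5)/(c^3 - 7*c^2 - 20*c + 96)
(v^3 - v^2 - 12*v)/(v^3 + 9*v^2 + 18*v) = (v - 4)/(v + 6)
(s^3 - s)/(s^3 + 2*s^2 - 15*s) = (s^2 - 1)/(s^2 + 2*s - 15)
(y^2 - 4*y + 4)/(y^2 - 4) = (y - 2)/(y + 2)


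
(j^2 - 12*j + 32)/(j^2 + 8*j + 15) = (j^2 - 12*j + 32)/(j^2 + 8*j + 15)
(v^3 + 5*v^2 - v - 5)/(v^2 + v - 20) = (v^2 - 1)/(v - 4)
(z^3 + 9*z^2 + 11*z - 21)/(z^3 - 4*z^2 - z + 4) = (z^2 + 10*z + 21)/(z^2 - 3*z - 4)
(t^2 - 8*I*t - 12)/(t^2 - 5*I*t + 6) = (t - 2*I)/(t + I)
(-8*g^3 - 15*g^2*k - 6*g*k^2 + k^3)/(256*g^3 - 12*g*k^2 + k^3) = (-g^2 - 2*g*k - k^2)/(32*g^2 + 4*g*k - k^2)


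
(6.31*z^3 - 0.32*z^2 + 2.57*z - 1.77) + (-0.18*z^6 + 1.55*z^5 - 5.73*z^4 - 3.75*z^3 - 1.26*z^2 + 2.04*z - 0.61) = -0.18*z^6 + 1.55*z^5 - 5.73*z^4 + 2.56*z^3 - 1.58*z^2 + 4.61*z - 2.38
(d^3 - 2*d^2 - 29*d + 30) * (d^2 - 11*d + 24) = d^5 - 13*d^4 + 17*d^3 + 301*d^2 - 1026*d + 720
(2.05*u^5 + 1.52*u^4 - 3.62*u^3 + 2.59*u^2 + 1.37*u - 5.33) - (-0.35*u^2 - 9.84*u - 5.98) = 2.05*u^5 + 1.52*u^4 - 3.62*u^3 + 2.94*u^2 + 11.21*u + 0.65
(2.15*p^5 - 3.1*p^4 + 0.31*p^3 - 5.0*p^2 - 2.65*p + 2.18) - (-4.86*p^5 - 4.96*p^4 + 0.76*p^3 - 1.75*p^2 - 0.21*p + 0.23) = 7.01*p^5 + 1.86*p^4 - 0.45*p^3 - 3.25*p^2 - 2.44*p + 1.95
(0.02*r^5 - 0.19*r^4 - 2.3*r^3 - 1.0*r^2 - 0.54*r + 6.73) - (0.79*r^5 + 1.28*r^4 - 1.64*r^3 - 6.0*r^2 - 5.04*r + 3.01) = -0.77*r^5 - 1.47*r^4 - 0.66*r^3 + 5.0*r^2 + 4.5*r + 3.72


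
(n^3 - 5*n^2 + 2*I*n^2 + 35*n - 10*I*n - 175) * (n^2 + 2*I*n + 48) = n^5 - 5*n^4 + 4*I*n^4 + 79*n^3 - 20*I*n^3 - 395*n^2 + 166*I*n^2 + 1680*n - 830*I*n - 8400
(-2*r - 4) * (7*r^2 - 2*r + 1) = -14*r^3 - 24*r^2 + 6*r - 4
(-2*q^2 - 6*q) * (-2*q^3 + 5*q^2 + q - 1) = 4*q^5 + 2*q^4 - 32*q^3 - 4*q^2 + 6*q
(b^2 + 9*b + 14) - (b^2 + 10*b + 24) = -b - 10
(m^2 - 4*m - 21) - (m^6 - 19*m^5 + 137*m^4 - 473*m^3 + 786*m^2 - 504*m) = -m^6 + 19*m^5 - 137*m^4 + 473*m^3 - 785*m^2 + 500*m - 21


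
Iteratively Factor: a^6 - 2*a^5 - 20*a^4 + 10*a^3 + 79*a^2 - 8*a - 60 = (a - 2)*(a^5 - 20*a^3 - 30*a^2 + 19*a + 30) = (a - 2)*(a + 3)*(a^4 - 3*a^3 - 11*a^2 + 3*a + 10) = (a - 2)*(a + 1)*(a + 3)*(a^3 - 4*a^2 - 7*a + 10) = (a - 2)*(a + 1)*(a + 2)*(a + 3)*(a^2 - 6*a + 5) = (a - 2)*(a - 1)*(a + 1)*(a + 2)*(a + 3)*(a - 5)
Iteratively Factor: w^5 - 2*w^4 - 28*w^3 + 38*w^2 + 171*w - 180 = (w + 4)*(w^4 - 6*w^3 - 4*w^2 + 54*w - 45) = (w - 3)*(w + 4)*(w^3 - 3*w^2 - 13*w + 15) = (w - 3)*(w - 1)*(w + 4)*(w^2 - 2*w - 15) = (w - 3)*(w - 1)*(w + 3)*(w + 4)*(w - 5)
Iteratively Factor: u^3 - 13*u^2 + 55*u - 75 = (u - 5)*(u^2 - 8*u + 15) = (u - 5)*(u - 3)*(u - 5)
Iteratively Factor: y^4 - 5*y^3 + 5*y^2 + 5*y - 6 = (y - 3)*(y^3 - 2*y^2 - y + 2) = (y - 3)*(y + 1)*(y^2 - 3*y + 2) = (y - 3)*(y - 2)*(y + 1)*(y - 1)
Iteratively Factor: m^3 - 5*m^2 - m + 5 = (m + 1)*(m^2 - 6*m + 5) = (m - 1)*(m + 1)*(m - 5)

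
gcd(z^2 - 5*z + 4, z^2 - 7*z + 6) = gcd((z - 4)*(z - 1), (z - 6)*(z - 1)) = z - 1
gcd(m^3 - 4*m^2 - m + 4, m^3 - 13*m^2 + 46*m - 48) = 1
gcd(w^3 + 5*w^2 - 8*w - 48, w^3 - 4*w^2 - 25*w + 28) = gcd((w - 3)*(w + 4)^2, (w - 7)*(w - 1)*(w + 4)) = w + 4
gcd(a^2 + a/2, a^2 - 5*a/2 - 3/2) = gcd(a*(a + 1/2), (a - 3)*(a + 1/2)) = a + 1/2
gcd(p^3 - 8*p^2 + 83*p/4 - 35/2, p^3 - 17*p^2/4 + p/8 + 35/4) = p^2 - 11*p/2 + 7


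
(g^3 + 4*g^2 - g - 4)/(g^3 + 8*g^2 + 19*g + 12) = (g - 1)/(g + 3)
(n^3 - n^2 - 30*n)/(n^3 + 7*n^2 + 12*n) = (n^2 - n - 30)/(n^2 + 7*n + 12)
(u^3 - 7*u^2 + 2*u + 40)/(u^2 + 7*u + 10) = (u^2 - 9*u + 20)/(u + 5)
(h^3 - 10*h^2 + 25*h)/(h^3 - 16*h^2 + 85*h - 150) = h/(h - 6)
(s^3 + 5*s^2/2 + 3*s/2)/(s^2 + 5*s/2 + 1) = s*(2*s^2 + 5*s + 3)/(2*s^2 + 5*s + 2)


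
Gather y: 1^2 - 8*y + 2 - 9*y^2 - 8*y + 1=-9*y^2 - 16*y + 4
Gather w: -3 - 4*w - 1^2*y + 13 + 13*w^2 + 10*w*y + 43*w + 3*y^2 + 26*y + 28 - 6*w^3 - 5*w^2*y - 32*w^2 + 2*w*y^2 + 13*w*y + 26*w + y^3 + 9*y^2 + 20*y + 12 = -6*w^3 + w^2*(-5*y - 19) + w*(2*y^2 + 23*y + 65) + y^3 + 12*y^2 + 45*y + 50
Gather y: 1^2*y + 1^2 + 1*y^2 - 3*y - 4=y^2 - 2*y - 3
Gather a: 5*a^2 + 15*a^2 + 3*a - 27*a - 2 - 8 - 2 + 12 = 20*a^2 - 24*a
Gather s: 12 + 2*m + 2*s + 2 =2*m + 2*s + 14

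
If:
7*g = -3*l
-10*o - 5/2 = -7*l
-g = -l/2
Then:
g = 0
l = 0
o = -1/4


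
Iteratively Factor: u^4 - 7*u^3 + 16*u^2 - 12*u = (u - 3)*(u^3 - 4*u^2 + 4*u) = u*(u - 3)*(u^2 - 4*u + 4) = u*(u - 3)*(u - 2)*(u - 2)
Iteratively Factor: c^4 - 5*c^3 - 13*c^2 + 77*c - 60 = (c - 3)*(c^3 - 2*c^2 - 19*c + 20) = (c - 3)*(c + 4)*(c^2 - 6*c + 5) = (c - 3)*(c - 1)*(c + 4)*(c - 5)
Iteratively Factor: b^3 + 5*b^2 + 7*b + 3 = (b + 3)*(b^2 + 2*b + 1) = (b + 1)*(b + 3)*(b + 1)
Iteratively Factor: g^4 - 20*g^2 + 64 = (g + 2)*(g^3 - 2*g^2 - 16*g + 32) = (g - 4)*(g + 2)*(g^2 + 2*g - 8) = (g - 4)*(g - 2)*(g + 2)*(g + 4)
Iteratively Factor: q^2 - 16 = (q - 4)*(q + 4)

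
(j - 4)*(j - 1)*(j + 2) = j^3 - 3*j^2 - 6*j + 8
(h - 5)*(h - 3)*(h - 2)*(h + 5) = h^4 - 5*h^3 - 19*h^2 + 125*h - 150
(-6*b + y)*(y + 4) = -6*b*y - 24*b + y^2 + 4*y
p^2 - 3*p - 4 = (p - 4)*(p + 1)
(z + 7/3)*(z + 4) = z^2 + 19*z/3 + 28/3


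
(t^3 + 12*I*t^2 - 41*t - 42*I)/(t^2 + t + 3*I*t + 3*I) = (t^2 + 9*I*t - 14)/(t + 1)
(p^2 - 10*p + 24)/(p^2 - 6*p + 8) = (p - 6)/(p - 2)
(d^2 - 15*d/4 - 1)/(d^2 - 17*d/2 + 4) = (4*d^2 - 15*d - 4)/(2*(2*d^2 - 17*d + 8))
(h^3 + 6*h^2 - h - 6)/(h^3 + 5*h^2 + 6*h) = (h^3 + 6*h^2 - h - 6)/(h*(h^2 + 5*h + 6))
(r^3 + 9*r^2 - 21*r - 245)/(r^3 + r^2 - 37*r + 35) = (r + 7)/(r - 1)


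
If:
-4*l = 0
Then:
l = 0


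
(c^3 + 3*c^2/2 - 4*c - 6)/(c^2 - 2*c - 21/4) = 2*(c^2 - 4)/(2*c - 7)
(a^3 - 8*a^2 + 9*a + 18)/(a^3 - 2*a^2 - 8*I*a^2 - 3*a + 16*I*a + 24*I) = (a - 6)/(a - 8*I)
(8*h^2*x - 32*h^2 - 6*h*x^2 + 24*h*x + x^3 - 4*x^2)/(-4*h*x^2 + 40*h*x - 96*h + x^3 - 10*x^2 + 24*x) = (-2*h + x)/(x - 6)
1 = 1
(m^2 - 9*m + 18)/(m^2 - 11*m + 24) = (m - 6)/(m - 8)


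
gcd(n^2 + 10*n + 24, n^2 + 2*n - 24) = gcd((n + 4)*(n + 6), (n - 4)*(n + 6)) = n + 6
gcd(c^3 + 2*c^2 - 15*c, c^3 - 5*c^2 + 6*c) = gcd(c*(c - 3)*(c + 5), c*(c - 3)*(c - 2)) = c^2 - 3*c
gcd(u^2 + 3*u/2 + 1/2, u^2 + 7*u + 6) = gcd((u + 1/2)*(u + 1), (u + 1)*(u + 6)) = u + 1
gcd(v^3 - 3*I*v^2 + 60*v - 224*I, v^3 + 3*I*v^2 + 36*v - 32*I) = v^2 + 4*I*v + 32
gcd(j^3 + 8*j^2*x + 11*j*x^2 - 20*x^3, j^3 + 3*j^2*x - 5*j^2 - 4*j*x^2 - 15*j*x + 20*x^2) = -j^2 - 3*j*x + 4*x^2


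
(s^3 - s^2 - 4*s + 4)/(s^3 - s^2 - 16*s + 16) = (s^2 - 4)/(s^2 - 16)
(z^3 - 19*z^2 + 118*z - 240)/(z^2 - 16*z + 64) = (z^2 - 11*z + 30)/(z - 8)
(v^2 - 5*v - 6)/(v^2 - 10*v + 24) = (v + 1)/(v - 4)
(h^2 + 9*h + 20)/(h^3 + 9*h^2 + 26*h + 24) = (h + 5)/(h^2 + 5*h + 6)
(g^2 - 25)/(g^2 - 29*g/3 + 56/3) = 3*(g^2 - 25)/(3*g^2 - 29*g + 56)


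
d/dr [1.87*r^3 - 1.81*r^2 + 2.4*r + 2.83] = 5.61*r^2 - 3.62*r + 2.4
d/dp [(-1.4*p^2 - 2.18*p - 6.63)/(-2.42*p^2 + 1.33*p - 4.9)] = (-7.1376*p^2 - 18.3692*p + 19.4999)/(5.8564*p^4 - 6.4372*p^3 + 25.4849*p^2 - 13.034*p + 24.01)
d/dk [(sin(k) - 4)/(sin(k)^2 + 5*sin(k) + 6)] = (8*sin(k) + cos(k)^2 + 25)*cos(k)/(sin(k)^2 + 5*sin(k) + 6)^2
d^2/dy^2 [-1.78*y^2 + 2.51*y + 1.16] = -3.56000000000000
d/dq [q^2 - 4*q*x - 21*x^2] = 2*q - 4*x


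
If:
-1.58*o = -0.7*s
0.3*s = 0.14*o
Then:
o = 0.00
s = 0.00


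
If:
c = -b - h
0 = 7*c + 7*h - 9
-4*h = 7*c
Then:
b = -9/7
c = -12/7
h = 3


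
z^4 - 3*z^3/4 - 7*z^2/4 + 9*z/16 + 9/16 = (z - 3/2)*(z - 3/4)*(z + 1/2)*(z + 1)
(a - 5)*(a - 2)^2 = a^3 - 9*a^2 + 24*a - 20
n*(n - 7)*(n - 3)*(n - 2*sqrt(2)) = n^4 - 10*n^3 - 2*sqrt(2)*n^3 + 21*n^2 + 20*sqrt(2)*n^2 - 42*sqrt(2)*n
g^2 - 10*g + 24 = (g - 6)*(g - 4)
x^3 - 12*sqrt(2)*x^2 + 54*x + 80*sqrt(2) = (x - 8*sqrt(2))*(x - 5*sqrt(2))*(x + sqrt(2))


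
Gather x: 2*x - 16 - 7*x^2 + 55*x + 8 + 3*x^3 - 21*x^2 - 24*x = 3*x^3 - 28*x^2 + 33*x - 8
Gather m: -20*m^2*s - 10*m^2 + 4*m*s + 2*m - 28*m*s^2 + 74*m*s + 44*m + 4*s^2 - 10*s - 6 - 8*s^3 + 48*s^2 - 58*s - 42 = m^2*(-20*s - 10) + m*(-28*s^2 + 78*s + 46) - 8*s^3 + 52*s^2 - 68*s - 48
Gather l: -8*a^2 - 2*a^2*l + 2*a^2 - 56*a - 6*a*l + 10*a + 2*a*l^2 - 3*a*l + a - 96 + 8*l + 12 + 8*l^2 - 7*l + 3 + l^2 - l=-6*a^2 - 45*a + l^2*(2*a + 9) + l*(-2*a^2 - 9*a) - 81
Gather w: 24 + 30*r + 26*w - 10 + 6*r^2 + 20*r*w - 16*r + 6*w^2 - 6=6*r^2 + 14*r + 6*w^2 + w*(20*r + 26) + 8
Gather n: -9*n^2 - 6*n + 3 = -9*n^2 - 6*n + 3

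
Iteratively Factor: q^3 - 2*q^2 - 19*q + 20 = (q + 4)*(q^2 - 6*q + 5) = (q - 5)*(q + 4)*(q - 1)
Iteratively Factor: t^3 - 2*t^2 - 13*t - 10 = (t + 1)*(t^2 - 3*t - 10) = (t + 1)*(t + 2)*(t - 5)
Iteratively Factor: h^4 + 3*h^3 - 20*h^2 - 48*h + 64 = (h + 4)*(h^3 - h^2 - 16*h + 16) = (h - 1)*(h + 4)*(h^2 - 16) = (h - 4)*(h - 1)*(h + 4)*(h + 4)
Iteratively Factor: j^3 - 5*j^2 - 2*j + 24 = (j - 3)*(j^2 - 2*j - 8) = (j - 4)*(j - 3)*(j + 2)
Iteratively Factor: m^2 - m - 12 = (m - 4)*(m + 3)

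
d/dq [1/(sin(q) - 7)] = -cos(q)/(sin(q) - 7)^2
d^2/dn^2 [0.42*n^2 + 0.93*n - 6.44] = 0.840000000000000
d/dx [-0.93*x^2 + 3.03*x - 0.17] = 3.03 - 1.86*x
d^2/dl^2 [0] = 0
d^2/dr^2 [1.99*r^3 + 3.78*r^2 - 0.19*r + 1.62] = 11.94*r + 7.56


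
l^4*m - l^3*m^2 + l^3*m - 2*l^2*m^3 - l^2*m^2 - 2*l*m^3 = l*(l - 2*m)*(l + m)*(l*m + m)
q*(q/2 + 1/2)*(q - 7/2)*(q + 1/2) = q^4/2 - q^3 - 19*q^2/8 - 7*q/8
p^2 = p^2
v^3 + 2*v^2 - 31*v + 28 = (v - 4)*(v - 1)*(v + 7)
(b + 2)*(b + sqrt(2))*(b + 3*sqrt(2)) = b^3 + 2*b^2 + 4*sqrt(2)*b^2 + 6*b + 8*sqrt(2)*b + 12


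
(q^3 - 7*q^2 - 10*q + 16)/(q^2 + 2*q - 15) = (q^3 - 7*q^2 - 10*q + 16)/(q^2 + 2*q - 15)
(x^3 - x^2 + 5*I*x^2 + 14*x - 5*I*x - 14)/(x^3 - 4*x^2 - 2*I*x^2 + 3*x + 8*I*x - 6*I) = (x + 7*I)/(x - 3)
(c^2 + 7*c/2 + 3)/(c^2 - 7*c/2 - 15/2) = (c + 2)/(c - 5)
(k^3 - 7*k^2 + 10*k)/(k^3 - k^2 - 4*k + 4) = k*(k - 5)/(k^2 + k - 2)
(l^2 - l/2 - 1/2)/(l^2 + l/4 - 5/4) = 2*(2*l + 1)/(4*l + 5)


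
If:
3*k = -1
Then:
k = -1/3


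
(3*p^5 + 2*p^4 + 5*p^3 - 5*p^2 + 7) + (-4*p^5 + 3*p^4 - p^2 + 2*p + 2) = -p^5 + 5*p^4 + 5*p^3 - 6*p^2 + 2*p + 9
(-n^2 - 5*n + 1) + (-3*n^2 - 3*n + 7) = -4*n^2 - 8*n + 8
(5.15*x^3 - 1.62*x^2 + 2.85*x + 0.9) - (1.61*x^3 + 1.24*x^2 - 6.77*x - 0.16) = 3.54*x^3 - 2.86*x^2 + 9.62*x + 1.06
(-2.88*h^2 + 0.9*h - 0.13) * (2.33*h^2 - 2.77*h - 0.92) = -6.7104*h^4 + 10.0746*h^3 - 0.1463*h^2 - 0.4679*h + 0.1196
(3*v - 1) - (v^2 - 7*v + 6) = -v^2 + 10*v - 7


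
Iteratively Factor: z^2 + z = (z + 1)*(z)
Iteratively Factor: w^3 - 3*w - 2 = (w + 1)*(w^2 - w - 2) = (w + 1)^2*(w - 2)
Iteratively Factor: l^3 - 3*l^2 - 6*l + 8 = (l + 2)*(l^2 - 5*l + 4) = (l - 4)*(l + 2)*(l - 1)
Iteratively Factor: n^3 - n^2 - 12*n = (n)*(n^2 - n - 12) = n*(n + 3)*(n - 4)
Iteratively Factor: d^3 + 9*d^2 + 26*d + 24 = (d + 2)*(d^2 + 7*d + 12) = (d + 2)*(d + 3)*(d + 4)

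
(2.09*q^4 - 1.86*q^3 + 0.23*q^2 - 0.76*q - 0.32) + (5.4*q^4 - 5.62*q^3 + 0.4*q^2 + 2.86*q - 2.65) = 7.49*q^4 - 7.48*q^3 + 0.63*q^2 + 2.1*q - 2.97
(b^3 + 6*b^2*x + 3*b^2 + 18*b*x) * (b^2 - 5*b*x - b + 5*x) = b^5 + b^4*x + 2*b^4 - 30*b^3*x^2 + 2*b^3*x - 3*b^3 - 60*b^2*x^2 - 3*b^2*x + 90*b*x^2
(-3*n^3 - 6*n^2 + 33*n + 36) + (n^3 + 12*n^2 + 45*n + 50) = -2*n^3 + 6*n^2 + 78*n + 86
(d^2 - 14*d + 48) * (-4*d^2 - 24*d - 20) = -4*d^4 + 32*d^3 + 124*d^2 - 872*d - 960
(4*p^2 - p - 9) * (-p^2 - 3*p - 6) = -4*p^4 - 11*p^3 - 12*p^2 + 33*p + 54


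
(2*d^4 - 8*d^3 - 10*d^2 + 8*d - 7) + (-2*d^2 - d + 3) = 2*d^4 - 8*d^3 - 12*d^2 + 7*d - 4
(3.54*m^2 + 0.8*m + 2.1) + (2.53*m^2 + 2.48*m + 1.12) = 6.07*m^2 + 3.28*m + 3.22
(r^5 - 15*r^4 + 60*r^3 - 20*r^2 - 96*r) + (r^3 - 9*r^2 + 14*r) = r^5 - 15*r^4 + 61*r^3 - 29*r^2 - 82*r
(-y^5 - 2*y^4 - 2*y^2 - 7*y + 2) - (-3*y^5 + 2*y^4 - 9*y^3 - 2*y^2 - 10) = 2*y^5 - 4*y^4 + 9*y^3 - 7*y + 12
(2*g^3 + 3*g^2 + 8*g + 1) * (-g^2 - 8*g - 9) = -2*g^5 - 19*g^4 - 50*g^3 - 92*g^2 - 80*g - 9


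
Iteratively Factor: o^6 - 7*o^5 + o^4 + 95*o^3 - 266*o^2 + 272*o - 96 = (o + 4)*(o^5 - 11*o^4 + 45*o^3 - 85*o^2 + 74*o - 24) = (o - 3)*(o + 4)*(o^4 - 8*o^3 + 21*o^2 - 22*o + 8) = (o - 3)*(o - 2)*(o + 4)*(o^3 - 6*o^2 + 9*o - 4) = (o - 3)*(o - 2)*(o - 1)*(o + 4)*(o^2 - 5*o + 4) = (o - 4)*(o - 3)*(o - 2)*(o - 1)*(o + 4)*(o - 1)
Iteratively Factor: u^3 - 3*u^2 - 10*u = (u)*(u^2 - 3*u - 10) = u*(u - 5)*(u + 2)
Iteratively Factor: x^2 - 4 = (x - 2)*(x + 2)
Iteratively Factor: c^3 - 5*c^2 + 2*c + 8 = (c - 4)*(c^2 - c - 2) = (c - 4)*(c - 2)*(c + 1)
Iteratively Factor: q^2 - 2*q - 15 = (q + 3)*(q - 5)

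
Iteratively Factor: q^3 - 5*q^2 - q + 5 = (q + 1)*(q^2 - 6*q + 5) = (q - 5)*(q + 1)*(q - 1)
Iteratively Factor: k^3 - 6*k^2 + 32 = (k - 4)*(k^2 - 2*k - 8) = (k - 4)^2*(k + 2)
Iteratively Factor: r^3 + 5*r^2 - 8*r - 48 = (r + 4)*(r^2 + r - 12) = (r + 4)^2*(r - 3)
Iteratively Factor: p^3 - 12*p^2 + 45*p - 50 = (p - 5)*(p^2 - 7*p + 10) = (p - 5)^2*(p - 2)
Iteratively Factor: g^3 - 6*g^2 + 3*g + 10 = (g - 5)*(g^2 - g - 2) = (g - 5)*(g + 1)*(g - 2)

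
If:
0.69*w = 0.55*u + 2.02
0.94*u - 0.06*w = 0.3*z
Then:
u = 0.33625730994152*z + 0.196881091617934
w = 0.268031189083821*z + 3.08447043534763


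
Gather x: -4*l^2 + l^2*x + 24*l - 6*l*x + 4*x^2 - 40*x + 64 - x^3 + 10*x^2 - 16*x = -4*l^2 + 24*l - x^3 + 14*x^2 + x*(l^2 - 6*l - 56) + 64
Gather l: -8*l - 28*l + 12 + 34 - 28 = 18 - 36*l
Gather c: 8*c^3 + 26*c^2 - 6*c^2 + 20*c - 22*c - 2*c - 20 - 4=8*c^3 + 20*c^2 - 4*c - 24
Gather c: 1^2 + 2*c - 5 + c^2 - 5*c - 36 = c^2 - 3*c - 40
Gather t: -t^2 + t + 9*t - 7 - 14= -t^2 + 10*t - 21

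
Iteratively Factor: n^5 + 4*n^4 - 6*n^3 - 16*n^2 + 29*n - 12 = (n - 1)*(n^4 + 5*n^3 - n^2 - 17*n + 12) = (n - 1)^2*(n^3 + 6*n^2 + 5*n - 12) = (n - 1)^2*(n + 4)*(n^2 + 2*n - 3) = (n - 1)^3*(n + 4)*(n + 3)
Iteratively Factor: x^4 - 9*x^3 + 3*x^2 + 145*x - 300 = (x + 4)*(x^3 - 13*x^2 + 55*x - 75) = (x - 3)*(x + 4)*(x^2 - 10*x + 25) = (x - 5)*(x - 3)*(x + 4)*(x - 5)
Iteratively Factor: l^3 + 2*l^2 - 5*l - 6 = (l + 1)*(l^2 + l - 6) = (l - 2)*(l + 1)*(l + 3)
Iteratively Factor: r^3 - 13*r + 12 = (r - 3)*(r^2 + 3*r - 4) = (r - 3)*(r + 4)*(r - 1)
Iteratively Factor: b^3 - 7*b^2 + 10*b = (b - 2)*(b^2 - 5*b) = b*(b - 2)*(b - 5)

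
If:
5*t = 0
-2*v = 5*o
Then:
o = -2*v/5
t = 0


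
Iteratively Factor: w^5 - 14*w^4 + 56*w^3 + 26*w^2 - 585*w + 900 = (w - 5)*(w^4 - 9*w^3 + 11*w^2 + 81*w - 180) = (w - 5)^2*(w^3 - 4*w^2 - 9*w + 36) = (w - 5)^2*(w - 4)*(w^2 - 9) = (w - 5)^2*(w - 4)*(w - 3)*(w + 3)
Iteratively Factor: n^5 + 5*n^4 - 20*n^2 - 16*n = (n + 4)*(n^4 + n^3 - 4*n^2 - 4*n) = n*(n + 4)*(n^3 + n^2 - 4*n - 4) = n*(n + 1)*(n + 4)*(n^2 - 4) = n*(n - 2)*(n + 1)*(n + 4)*(n + 2)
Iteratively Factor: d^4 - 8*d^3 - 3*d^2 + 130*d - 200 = (d - 2)*(d^3 - 6*d^2 - 15*d + 100) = (d - 5)*(d - 2)*(d^2 - d - 20) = (d - 5)^2*(d - 2)*(d + 4)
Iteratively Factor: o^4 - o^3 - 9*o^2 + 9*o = (o)*(o^3 - o^2 - 9*o + 9) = o*(o + 3)*(o^2 - 4*o + 3) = o*(o - 1)*(o + 3)*(o - 3)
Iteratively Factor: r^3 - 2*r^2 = (r)*(r^2 - 2*r) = r^2*(r - 2)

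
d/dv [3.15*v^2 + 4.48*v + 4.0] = 6.3*v + 4.48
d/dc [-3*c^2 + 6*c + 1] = 6 - 6*c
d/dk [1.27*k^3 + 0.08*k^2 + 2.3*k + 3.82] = 3.81*k^2 + 0.16*k + 2.3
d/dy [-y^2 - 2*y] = -2*y - 2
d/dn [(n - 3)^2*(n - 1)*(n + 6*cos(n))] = (n - 3)*(-(n - 3)*(n - 1)*(6*sin(n) - 1) + (n - 3)*(n + 6*cos(n)) + (n + 6*cos(n))*(2*n - 2))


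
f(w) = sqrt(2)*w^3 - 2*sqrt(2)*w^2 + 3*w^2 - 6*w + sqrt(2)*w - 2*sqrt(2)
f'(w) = 3*sqrt(2)*w^2 - 4*sqrt(2)*w + 6*w - 6 + sqrt(2)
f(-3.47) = -43.94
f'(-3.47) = 45.31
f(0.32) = -4.23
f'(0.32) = -4.04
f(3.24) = 32.22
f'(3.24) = 41.06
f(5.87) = 262.21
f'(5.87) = 143.62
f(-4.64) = -119.13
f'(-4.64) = 85.16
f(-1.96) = -3.83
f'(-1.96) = 11.04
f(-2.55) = -13.47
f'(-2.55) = 22.13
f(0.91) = -5.79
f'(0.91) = -0.76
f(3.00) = 23.14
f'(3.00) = 34.63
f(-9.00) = -978.62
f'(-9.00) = 335.98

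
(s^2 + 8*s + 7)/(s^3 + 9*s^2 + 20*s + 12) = (s + 7)/(s^2 + 8*s + 12)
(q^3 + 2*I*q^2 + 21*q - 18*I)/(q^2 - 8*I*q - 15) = (q^2 + 5*I*q + 6)/(q - 5*I)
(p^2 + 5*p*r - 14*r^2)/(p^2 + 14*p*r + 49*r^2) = (p - 2*r)/(p + 7*r)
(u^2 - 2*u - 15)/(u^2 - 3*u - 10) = (u + 3)/(u + 2)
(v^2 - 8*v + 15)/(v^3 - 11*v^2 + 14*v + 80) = (v - 3)/(v^2 - 6*v - 16)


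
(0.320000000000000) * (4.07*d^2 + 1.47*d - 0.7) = 1.3024*d^2 + 0.4704*d - 0.224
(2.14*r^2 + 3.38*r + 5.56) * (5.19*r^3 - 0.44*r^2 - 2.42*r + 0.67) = 11.1066*r^5 + 16.6006*r^4 + 22.1904*r^3 - 9.1922*r^2 - 11.1906*r + 3.7252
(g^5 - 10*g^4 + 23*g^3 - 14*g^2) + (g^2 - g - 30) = g^5 - 10*g^4 + 23*g^3 - 13*g^2 - g - 30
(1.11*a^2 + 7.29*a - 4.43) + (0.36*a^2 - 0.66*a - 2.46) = 1.47*a^2 + 6.63*a - 6.89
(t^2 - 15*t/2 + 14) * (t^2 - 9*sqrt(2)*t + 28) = t^4 - 9*sqrt(2)*t^3 - 15*t^3/2 + 42*t^2 + 135*sqrt(2)*t^2/2 - 210*t - 126*sqrt(2)*t + 392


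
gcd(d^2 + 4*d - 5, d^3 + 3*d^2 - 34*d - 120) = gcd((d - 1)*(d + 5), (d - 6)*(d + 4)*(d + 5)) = d + 5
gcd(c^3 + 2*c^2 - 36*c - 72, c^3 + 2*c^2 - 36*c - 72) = c^3 + 2*c^2 - 36*c - 72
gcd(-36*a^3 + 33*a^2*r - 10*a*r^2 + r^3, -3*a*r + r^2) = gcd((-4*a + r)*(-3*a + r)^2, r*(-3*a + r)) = -3*a + r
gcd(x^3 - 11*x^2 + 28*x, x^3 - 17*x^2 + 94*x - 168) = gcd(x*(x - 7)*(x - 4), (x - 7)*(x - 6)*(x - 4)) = x^2 - 11*x + 28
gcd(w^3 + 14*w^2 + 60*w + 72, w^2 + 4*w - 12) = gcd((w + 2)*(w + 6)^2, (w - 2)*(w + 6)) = w + 6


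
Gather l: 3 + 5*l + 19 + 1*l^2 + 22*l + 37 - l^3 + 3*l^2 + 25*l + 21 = -l^3 + 4*l^2 + 52*l + 80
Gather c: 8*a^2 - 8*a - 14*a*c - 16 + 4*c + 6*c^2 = 8*a^2 - 8*a + 6*c^2 + c*(4 - 14*a) - 16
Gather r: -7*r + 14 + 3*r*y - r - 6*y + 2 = r*(3*y - 8) - 6*y + 16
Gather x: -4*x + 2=2 - 4*x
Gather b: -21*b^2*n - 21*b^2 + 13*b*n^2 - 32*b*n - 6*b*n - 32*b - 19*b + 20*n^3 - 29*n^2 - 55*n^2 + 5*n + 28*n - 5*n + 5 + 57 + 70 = b^2*(-21*n - 21) + b*(13*n^2 - 38*n - 51) + 20*n^3 - 84*n^2 + 28*n + 132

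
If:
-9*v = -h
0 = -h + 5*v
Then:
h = 0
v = 0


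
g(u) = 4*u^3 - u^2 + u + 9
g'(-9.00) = 991.00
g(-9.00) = -2997.00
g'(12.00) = 1705.00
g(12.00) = 6789.00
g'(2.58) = 75.72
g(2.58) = 73.62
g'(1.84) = 37.95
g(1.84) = 32.37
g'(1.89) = 40.09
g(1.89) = 34.32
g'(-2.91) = 108.44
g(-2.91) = -100.95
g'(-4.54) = 257.42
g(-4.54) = -390.46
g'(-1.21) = 20.99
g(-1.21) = -0.76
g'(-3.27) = 135.85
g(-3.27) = -144.83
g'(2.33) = 61.49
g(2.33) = 56.50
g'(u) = 12*u^2 - 2*u + 1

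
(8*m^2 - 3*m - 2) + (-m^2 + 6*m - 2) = 7*m^2 + 3*m - 4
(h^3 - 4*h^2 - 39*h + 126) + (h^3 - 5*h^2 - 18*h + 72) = 2*h^3 - 9*h^2 - 57*h + 198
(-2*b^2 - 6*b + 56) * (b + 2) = -2*b^3 - 10*b^2 + 44*b + 112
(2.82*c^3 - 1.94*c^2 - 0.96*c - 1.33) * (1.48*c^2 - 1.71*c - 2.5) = 4.1736*c^5 - 7.6934*c^4 - 5.1534*c^3 + 4.5232*c^2 + 4.6743*c + 3.325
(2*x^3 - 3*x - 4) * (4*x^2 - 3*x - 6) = 8*x^5 - 6*x^4 - 24*x^3 - 7*x^2 + 30*x + 24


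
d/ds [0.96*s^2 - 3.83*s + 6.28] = 1.92*s - 3.83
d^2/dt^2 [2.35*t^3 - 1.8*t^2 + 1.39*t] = 14.1*t - 3.6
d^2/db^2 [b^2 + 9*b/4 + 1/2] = 2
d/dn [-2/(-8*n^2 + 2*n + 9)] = 4*(1 - 8*n)/(-8*n^2 + 2*n + 9)^2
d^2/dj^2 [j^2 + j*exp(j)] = j*exp(j) + 2*exp(j) + 2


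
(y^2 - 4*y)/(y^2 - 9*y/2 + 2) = 2*y/(2*y - 1)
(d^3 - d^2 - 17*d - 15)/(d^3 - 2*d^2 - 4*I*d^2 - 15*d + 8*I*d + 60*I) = (d + 1)/(d - 4*I)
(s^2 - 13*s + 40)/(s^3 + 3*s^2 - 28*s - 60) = (s - 8)/(s^2 + 8*s + 12)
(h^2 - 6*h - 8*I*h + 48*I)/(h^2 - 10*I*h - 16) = (h - 6)/(h - 2*I)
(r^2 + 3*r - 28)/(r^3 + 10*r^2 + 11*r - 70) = (r - 4)/(r^2 + 3*r - 10)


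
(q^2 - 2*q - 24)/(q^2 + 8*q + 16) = (q - 6)/(q + 4)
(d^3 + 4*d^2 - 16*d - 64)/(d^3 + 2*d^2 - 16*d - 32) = (d + 4)/(d + 2)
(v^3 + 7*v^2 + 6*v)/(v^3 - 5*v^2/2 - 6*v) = 2*(v^2 + 7*v + 6)/(2*v^2 - 5*v - 12)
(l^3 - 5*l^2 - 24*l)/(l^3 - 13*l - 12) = l*(l - 8)/(l^2 - 3*l - 4)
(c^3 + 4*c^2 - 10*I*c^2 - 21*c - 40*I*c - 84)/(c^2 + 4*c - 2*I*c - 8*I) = (c^2 - 10*I*c - 21)/(c - 2*I)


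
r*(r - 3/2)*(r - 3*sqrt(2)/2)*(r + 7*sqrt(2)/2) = r^4 - 3*r^3/2 + 2*sqrt(2)*r^3 - 21*r^2/2 - 3*sqrt(2)*r^2 + 63*r/4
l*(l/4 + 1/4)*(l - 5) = l^3/4 - l^2 - 5*l/4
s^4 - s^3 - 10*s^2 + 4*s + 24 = (s - 3)*(s - 2)*(s + 2)^2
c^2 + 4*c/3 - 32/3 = (c - 8/3)*(c + 4)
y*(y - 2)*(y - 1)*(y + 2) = y^4 - y^3 - 4*y^2 + 4*y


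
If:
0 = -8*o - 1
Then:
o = -1/8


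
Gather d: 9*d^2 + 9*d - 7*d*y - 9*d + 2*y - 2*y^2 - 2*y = 9*d^2 - 7*d*y - 2*y^2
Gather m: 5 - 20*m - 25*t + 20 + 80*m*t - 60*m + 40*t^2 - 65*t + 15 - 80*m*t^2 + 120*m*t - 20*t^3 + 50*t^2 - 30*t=m*(-80*t^2 + 200*t - 80) - 20*t^3 + 90*t^2 - 120*t + 40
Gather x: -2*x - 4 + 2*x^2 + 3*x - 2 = 2*x^2 + x - 6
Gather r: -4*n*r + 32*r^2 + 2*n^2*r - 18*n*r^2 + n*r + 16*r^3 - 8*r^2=16*r^3 + r^2*(24 - 18*n) + r*(2*n^2 - 3*n)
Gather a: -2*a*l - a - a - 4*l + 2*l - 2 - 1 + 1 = a*(-2*l - 2) - 2*l - 2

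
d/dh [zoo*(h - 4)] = zoo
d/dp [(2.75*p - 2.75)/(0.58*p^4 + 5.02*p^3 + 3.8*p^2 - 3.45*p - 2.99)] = (1.595*p^4 + 13.805*p^3 + 10.45*p^2 - 9.4875*p - 8.2225)*(0.58*p^4 + 5.02*p^3 + 3.8*p^2 - 3.45*p - (p - 1)*(2.32*p^3 + 15.06*p^2 + 7.6*p - 3.45) - 2.99)/(0.58*p^4 + 5.02*p^3 + 3.8*p^2 - 3.45*p - 2.99)^3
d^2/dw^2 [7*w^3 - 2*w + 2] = 42*w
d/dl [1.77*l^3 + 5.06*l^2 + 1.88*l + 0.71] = 5.31*l^2 + 10.12*l + 1.88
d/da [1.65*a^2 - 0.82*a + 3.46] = 3.3*a - 0.82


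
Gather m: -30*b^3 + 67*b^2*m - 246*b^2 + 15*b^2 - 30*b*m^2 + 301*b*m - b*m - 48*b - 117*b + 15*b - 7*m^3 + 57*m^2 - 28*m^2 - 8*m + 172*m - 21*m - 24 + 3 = -30*b^3 - 231*b^2 - 150*b - 7*m^3 + m^2*(29 - 30*b) + m*(67*b^2 + 300*b + 143) - 21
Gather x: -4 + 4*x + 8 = 4*x + 4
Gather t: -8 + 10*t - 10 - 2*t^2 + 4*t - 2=-2*t^2 + 14*t - 20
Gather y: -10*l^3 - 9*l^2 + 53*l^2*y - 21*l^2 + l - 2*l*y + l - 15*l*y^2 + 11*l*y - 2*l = -10*l^3 - 30*l^2 - 15*l*y^2 + y*(53*l^2 + 9*l)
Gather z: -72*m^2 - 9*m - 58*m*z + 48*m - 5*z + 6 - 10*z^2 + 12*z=-72*m^2 + 39*m - 10*z^2 + z*(7 - 58*m) + 6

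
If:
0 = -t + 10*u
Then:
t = 10*u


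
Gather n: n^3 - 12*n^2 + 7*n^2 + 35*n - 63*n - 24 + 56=n^3 - 5*n^2 - 28*n + 32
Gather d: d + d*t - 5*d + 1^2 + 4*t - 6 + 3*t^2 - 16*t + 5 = d*(t - 4) + 3*t^2 - 12*t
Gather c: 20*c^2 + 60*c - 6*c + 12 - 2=20*c^2 + 54*c + 10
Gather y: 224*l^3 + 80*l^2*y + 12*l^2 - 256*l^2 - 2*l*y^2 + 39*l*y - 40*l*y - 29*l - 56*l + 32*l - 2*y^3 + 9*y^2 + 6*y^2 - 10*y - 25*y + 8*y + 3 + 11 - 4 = 224*l^3 - 244*l^2 - 53*l - 2*y^3 + y^2*(15 - 2*l) + y*(80*l^2 - l - 27) + 10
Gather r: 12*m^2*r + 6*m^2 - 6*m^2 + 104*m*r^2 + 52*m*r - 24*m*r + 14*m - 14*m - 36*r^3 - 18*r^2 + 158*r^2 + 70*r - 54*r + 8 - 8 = -36*r^3 + r^2*(104*m + 140) + r*(12*m^2 + 28*m + 16)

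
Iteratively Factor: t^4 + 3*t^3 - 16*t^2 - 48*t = (t)*(t^3 + 3*t^2 - 16*t - 48) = t*(t + 4)*(t^2 - t - 12) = t*(t + 3)*(t + 4)*(t - 4)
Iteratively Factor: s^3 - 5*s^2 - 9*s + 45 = (s + 3)*(s^2 - 8*s + 15) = (s - 5)*(s + 3)*(s - 3)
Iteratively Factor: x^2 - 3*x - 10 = (x + 2)*(x - 5)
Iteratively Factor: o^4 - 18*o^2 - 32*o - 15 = (o + 3)*(o^3 - 3*o^2 - 9*o - 5) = (o + 1)*(o + 3)*(o^2 - 4*o - 5) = (o + 1)^2*(o + 3)*(o - 5)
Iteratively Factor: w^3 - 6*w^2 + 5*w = (w - 1)*(w^2 - 5*w) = w*(w - 1)*(w - 5)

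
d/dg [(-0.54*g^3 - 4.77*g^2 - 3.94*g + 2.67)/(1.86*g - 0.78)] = (-2.0088*g^3 - 7.6086*g^2 + 7.4412*g - 1.893)/(3.4596*g^2 - 2.9016*g + 0.6084)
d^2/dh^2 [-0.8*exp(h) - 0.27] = -0.8*exp(h)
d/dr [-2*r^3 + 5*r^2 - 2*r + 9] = -6*r^2 + 10*r - 2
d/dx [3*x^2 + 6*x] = 6*x + 6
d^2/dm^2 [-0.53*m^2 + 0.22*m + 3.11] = -1.06000000000000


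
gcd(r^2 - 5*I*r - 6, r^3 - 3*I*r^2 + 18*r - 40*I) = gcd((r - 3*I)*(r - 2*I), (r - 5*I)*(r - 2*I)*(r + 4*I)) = r - 2*I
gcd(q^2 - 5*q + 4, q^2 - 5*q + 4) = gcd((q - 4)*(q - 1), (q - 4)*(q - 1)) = q^2 - 5*q + 4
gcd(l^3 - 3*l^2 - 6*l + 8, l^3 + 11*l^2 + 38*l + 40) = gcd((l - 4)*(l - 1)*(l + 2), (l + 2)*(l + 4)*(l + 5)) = l + 2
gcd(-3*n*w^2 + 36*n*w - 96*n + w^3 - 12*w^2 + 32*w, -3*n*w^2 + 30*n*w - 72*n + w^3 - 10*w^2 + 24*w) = -3*n*w + 12*n + w^2 - 4*w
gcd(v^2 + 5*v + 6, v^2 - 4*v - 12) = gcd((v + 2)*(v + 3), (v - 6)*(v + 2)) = v + 2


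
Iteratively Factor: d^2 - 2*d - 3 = (d + 1)*(d - 3)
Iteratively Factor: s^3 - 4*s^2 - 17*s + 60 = (s + 4)*(s^2 - 8*s + 15) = (s - 5)*(s + 4)*(s - 3)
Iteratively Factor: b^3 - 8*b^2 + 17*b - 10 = (b - 1)*(b^2 - 7*b + 10) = (b - 2)*(b - 1)*(b - 5)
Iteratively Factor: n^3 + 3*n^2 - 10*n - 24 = (n - 3)*(n^2 + 6*n + 8) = (n - 3)*(n + 4)*(n + 2)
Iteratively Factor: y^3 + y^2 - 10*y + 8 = (y - 1)*(y^2 + 2*y - 8) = (y - 1)*(y + 4)*(y - 2)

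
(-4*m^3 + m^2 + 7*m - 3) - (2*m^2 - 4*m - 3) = -4*m^3 - m^2 + 11*m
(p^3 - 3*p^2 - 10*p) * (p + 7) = p^4 + 4*p^3 - 31*p^2 - 70*p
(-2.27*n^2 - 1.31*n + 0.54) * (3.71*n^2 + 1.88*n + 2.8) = -8.4217*n^4 - 9.1277*n^3 - 6.8154*n^2 - 2.6528*n + 1.512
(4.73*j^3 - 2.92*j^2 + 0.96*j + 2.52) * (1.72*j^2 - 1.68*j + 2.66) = 8.1356*j^5 - 12.9688*j^4 + 19.1386*j^3 - 5.0456*j^2 - 1.68*j + 6.7032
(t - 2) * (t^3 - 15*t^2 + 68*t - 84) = t^4 - 17*t^3 + 98*t^2 - 220*t + 168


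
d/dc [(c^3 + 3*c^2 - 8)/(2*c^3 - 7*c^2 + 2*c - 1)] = (-13*c^4 + 4*c^3 + 51*c^2 - 118*c + 16)/(4*c^6 - 28*c^5 + 57*c^4 - 32*c^3 + 18*c^2 - 4*c + 1)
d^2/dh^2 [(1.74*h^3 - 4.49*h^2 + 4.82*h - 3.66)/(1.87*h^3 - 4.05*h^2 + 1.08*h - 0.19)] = (-1.4210854715202e-14*h^7 - 5.04638199999999*h^6 + 80.0457240000001*h^5 - 310.78278*h^4 + 521.92385*h^3 - 365.410722*h^2 + 66.373596*h - 1.251358)/(6.539203*h^9 - 42.487335*h^8 + 103.347981*h^7 - 117.499638*h^6 + 68.321394*h^5 - 25.823529*h^4 + 6.448593*h^3 - 1.103463*h^2 + 0.116964*h - 0.006859)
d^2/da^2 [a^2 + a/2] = 2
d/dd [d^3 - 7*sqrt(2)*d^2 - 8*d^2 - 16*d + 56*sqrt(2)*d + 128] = 3*d^2 - 14*sqrt(2)*d - 16*d - 16 + 56*sqrt(2)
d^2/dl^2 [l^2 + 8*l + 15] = 2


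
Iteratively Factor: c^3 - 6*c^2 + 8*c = (c - 2)*(c^2 - 4*c) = (c - 4)*(c - 2)*(c)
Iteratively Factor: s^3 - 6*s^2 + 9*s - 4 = (s - 4)*(s^2 - 2*s + 1) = (s - 4)*(s - 1)*(s - 1)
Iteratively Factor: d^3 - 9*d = (d - 3)*(d^2 + 3*d) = d*(d - 3)*(d + 3)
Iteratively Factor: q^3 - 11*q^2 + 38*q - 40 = (q - 2)*(q^2 - 9*q + 20) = (q - 5)*(q - 2)*(q - 4)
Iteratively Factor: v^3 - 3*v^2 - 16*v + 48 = (v - 4)*(v^2 + v - 12) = (v - 4)*(v - 3)*(v + 4)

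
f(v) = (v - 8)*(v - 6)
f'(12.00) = 10.00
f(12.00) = 24.00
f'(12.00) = 10.00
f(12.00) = 24.00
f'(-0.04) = -14.08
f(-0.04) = 48.56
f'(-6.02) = -26.04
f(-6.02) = 168.52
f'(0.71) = -12.58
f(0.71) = 38.56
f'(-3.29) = -20.58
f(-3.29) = 104.88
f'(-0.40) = -14.80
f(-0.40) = 53.76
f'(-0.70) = -15.40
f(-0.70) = 58.29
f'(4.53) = -4.94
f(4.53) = 5.10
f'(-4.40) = -22.80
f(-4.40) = 128.96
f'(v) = 2*v - 14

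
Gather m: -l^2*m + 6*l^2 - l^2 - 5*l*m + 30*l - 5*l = 5*l^2 + 25*l + m*(-l^2 - 5*l)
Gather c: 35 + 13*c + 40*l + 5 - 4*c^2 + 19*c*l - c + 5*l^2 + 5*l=-4*c^2 + c*(19*l + 12) + 5*l^2 + 45*l + 40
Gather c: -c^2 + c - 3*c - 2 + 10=-c^2 - 2*c + 8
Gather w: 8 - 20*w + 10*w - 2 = 6 - 10*w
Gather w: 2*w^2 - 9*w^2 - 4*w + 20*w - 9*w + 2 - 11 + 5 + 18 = -7*w^2 + 7*w + 14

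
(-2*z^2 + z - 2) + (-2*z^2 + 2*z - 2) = -4*z^2 + 3*z - 4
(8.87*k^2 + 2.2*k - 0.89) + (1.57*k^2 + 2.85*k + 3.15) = 10.44*k^2 + 5.05*k + 2.26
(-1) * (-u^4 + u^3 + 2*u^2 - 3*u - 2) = u^4 - u^3 - 2*u^2 + 3*u + 2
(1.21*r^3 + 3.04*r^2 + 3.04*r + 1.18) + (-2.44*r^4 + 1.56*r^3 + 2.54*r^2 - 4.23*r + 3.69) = -2.44*r^4 + 2.77*r^3 + 5.58*r^2 - 1.19*r + 4.87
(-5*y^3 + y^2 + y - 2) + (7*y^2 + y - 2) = -5*y^3 + 8*y^2 + 2*y - 4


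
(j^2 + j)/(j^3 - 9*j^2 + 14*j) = (j + 1)/(j^2 - 9*j + 14)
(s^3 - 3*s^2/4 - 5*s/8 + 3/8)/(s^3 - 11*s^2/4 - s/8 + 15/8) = (2*s - 1)/(2*s - 5)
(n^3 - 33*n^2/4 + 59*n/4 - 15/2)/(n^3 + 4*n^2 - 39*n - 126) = (4*n^2 - 9*n + 5)/(4*(n^2 + 10*n + 21))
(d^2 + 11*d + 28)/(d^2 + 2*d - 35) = (d + 4)/(d - 5)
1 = 1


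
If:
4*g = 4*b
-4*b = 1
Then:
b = -1/4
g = -1/4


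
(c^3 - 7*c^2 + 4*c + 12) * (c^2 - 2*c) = c^5 - 9*c^4 + 18*c^3 + 4*c^2 - 24*c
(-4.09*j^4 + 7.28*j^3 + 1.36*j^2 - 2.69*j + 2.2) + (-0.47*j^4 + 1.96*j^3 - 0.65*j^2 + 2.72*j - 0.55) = -4.56*j^4 + 9.24*j^3 + 0.71*j^2 + 0.0300000000000002*j + 1.65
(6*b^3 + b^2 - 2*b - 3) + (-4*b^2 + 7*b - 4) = 6*b^3 - 3*b^2 + 5*b - 7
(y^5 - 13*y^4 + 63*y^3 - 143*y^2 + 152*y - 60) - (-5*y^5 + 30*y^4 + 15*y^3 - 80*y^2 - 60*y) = 6*y^5 - 43*y^4 + 48*y^3 - 63*y^2 + 212*y - 60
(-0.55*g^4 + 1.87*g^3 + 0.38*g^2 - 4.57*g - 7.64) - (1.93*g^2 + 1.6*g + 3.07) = -0.55*g^4 + 1.87*g^3 - 1.55*g^2 - 6.17*g - 10.71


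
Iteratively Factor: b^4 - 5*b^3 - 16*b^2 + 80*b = (b - 4)*(b^3 - b^2 - 20*b) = (b - 4)*(b + 4)*(b^2 - 5*b) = b*(b - 4)*(b + 4)*(b - 5)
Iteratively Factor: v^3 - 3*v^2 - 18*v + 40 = (v - 2)*(v^2 - v - 20) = (v - 5)*(v - 2)*(v + 4)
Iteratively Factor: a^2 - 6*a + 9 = (a - 3)*(a - 3)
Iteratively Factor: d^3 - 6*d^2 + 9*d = (d - 3)*(d^2 - 3*d) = (d - 3)^2*(d)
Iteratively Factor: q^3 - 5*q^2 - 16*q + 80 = (q - 4)*(q^2 - q - 20) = (q - 5)*(q - 4)*(q + 4)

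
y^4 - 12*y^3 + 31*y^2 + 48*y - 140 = (y - 7)*(y - 5)*(y - 2)*(y + 2)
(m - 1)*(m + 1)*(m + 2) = m^3 + 2*m^2 - m - 2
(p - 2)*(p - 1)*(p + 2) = p^3 - p^2 - 4*p + 4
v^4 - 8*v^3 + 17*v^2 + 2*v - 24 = (v - 4)*(v - 3)*(v - 2)*(v + 1)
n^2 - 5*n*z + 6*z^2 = (n - 3*z)*(n - 2*z)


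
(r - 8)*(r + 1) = r^2 - 7*r - 8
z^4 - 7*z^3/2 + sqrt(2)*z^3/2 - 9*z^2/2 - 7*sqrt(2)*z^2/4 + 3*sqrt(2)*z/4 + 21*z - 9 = (z - 3)*(z - 1/2)*(z - 3*sqrt(2)/2)*(z + 2*sqrt(2))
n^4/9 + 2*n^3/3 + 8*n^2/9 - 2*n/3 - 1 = (n/3 + 1)^2*(n - 1)*(n + 1)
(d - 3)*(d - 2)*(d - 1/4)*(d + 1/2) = d^4 - 19*d^3/4 + 37*d^2/8 + 17*d/8 - 3/4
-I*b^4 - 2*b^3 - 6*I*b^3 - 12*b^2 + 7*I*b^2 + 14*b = b*(b + 7)*(b - 2*I)*(-I*b + I)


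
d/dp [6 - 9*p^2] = -18*p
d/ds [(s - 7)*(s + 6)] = 2*s - 1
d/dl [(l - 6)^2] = 2*l - 12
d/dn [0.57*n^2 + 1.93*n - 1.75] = 1.14*n + 1.93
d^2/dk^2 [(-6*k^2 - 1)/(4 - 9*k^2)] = 66*(27*k^2 + 4)/(729*k^6 - 972*k^4 + 432*k^2 - 64)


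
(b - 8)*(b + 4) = b^2 - 4*b - 32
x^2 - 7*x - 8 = (x - 8)*(x + 1)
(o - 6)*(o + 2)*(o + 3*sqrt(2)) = o^3 - 4*o^2 + 3*sqrt(2)*o^2 - 12*sqrt(2)*o - 12*o - 36*sqrt(2)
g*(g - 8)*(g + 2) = g^3 - 6*g^2 - 16*g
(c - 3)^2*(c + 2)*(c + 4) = c^4 - 19*c^2 + 6*c + 72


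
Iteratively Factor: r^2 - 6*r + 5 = (r - 5)*(r - 1)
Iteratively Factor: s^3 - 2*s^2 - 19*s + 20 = (s - 5)*(s^2 + 3*s - 4) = (s - 5)*(s + 4)*(s - 1)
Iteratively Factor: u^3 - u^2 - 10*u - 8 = (u + 1)*(u^2 - 2*u - 8) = (u + 1)*(u + 2)*(u - 4)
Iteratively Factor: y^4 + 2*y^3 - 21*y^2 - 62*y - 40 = (y - 5)*(y^3 + 7*y^2 + 14*y + 8) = (y - 5)*(y + 1)*(y^2 + 6*y + 8) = (y - 5)*(y + 1)*(y + 4)*(y + 2)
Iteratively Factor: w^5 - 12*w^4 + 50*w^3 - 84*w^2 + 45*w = (w - 3)*(w^4 - 9*w^3 + 23*w^2 - 15*w) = (w - 3)^2*(w^3 - 6*w^2 + 5*w) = w*(w - 3)^2*(w^2 - 6*w + 5) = w*(w - 5)*(w - 3)^2*(w - 1)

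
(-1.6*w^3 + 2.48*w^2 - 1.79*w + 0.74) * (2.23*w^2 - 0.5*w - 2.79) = -3.568*w^5 + 6.3304*w^4 - 0.7677*w^3 - 4.374*w^2 + 4.6241*w - 2.0646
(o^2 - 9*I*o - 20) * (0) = 0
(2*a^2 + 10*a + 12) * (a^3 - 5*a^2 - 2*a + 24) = 2*a^5 - 42*a^3 - 32*a^2 + 216*a + 288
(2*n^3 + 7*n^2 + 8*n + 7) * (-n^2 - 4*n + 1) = -2*n^5 - 15*n^4 - 34*n^3 - 32*n^2 - 20*n + 7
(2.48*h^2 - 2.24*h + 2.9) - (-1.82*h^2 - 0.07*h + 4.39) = 4.3*h^2 - 2.17*h - 1.49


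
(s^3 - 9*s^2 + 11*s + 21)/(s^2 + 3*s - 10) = (s^3 - 9*s^2 + 11*s + 21)/(s^2 + 3*s - 10)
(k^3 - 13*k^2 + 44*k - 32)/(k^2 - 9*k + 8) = k - 4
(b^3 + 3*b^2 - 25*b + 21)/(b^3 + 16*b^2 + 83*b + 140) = (b^2 - 4*b + 3)/(b^2 + 9*b + 20)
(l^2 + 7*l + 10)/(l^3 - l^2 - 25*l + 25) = (l + 2)/(l^2 - 6*l + 5)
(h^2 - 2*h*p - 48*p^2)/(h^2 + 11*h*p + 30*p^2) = (h - 8*p)/(h + 5*p)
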